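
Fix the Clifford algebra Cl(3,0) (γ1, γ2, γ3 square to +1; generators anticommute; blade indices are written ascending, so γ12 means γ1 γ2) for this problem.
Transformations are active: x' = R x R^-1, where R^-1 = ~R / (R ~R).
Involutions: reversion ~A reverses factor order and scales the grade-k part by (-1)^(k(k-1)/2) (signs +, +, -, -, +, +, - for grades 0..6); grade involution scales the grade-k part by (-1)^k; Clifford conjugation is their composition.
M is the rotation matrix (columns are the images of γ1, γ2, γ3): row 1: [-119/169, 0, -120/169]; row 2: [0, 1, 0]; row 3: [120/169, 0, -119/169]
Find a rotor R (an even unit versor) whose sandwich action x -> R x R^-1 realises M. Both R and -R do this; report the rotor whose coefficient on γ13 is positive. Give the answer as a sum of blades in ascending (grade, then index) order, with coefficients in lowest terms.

Method: write R = a + b12*γ12 + b13*γ13 + b23*γ23 with a^2 + b12^2 + b13^2 + b23^2 = 1 (so R^-1 = ~R). Expanding the columns R e_j ~R gives tr M = 4a^2 - 1 and, from the antisymmetric part, M21 - M12 = -4a*b12, M13 - M31 = 4a*b13, M32 - M23 = -4a*b23.
Here tr M = -69/169, so a^2 = (1 + tr M)/4 = 25/169 and a = ±5/13. Taking a = 5/13: M21 - M12 = 0, M13 - M31 = -240/169, M32 - M23 = 0, giving b12 = 0, b13 = -12/13, b23 = 0, i.e. R = 5/13 - 12/13*γ13.
Its γ13 coefficient is negative, so report the other preimage -R.
Answer: -5/13 + 12/13*γ13. Why the constraint matters: R and -R act identically through the sandwich — M has trace -69/169 either way — so only the sign condition on γ13 picks one of the two preimages.


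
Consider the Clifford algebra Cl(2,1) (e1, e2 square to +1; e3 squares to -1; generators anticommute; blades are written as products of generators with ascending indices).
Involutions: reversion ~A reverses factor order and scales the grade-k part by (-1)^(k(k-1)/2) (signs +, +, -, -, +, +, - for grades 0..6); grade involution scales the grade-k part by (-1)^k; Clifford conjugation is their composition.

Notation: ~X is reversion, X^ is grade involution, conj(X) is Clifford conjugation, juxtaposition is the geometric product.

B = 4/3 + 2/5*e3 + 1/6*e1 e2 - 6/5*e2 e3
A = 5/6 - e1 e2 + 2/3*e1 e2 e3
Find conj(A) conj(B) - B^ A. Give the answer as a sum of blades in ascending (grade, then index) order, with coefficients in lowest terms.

first term: 23/18 + 4/5*e1 - 2/9*e3 + 263/180*e1 e2 + 6/5*e1 e3 + e2 e3 + 22/45*e1 e2 e3
second term: 23/18 - 4/5*e1 - 4/9*e3 - 167/180*e1 e2 - 6/5*e1 e3 - e2 e3 + 58/45*e1 e2 e3
Answer: 8/5*e1 + 2/9*e3 + 43/18*e1 e2 + 12/5*e1 e3 + 2*e2 e3 - 4/5*e1 e2 e3


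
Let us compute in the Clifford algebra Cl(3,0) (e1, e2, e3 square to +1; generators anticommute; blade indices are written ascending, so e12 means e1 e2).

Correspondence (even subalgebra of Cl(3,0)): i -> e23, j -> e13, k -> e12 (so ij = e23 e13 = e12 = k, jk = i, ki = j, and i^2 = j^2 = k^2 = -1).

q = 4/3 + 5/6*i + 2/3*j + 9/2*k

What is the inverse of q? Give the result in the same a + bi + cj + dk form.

In blades: q = 4/3 + 9/2*e12 + 2/3*e13 + 5/6*e23.
With qbar = 4/3 - 9/2*e12 - 2/3*e13 - 5/6*e23 (scalar fixed, mapped units negated), q qbar = 139/6 (the sum of squared coefficients), so q^-1 = qbar / (139/6) = 8/139 - 27/139*e12 - 4/139*e13 - 5/139*e23; translating back:
Answer: 8/139 - 5/139*i - 4/139*j - 27/139*k


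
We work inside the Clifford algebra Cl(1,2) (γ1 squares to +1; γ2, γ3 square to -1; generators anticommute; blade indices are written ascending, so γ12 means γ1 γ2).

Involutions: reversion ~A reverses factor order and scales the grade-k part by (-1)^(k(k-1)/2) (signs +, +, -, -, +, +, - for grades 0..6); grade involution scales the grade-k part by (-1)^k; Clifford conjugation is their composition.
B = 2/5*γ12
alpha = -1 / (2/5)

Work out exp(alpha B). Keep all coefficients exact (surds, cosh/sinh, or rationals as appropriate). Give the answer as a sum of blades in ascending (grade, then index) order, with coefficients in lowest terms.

B^2 = (2/5)^2*(γ12)^2 = 4/25*(+1) = 4/25 (a basis 2-blade squares to minus the product of its generators' squares).
B^2 = 4/25 — B^2 > 0, so the exponential closes hyperbolically: l = 2/5, alpha*l = -1, so exp(alpha B) = cosh(-1) + (sinh(-1)/(2/5))*B = cosh(1) + (-5*sinh(1)/2)*B.
Answer: cosh(1) - sinh(1)*γ12


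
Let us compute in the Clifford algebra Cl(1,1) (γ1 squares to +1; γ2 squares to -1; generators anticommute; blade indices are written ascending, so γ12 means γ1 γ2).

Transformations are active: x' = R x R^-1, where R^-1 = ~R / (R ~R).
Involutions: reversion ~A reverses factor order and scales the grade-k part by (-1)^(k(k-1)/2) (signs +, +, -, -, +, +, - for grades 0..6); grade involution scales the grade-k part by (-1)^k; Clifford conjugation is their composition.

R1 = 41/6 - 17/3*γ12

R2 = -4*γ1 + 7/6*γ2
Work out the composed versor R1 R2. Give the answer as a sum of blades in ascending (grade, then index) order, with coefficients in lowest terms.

Distribute over the terms of R1 (each basis-blade product reordered to ascending indices, repeated generators contracted through their squares):
(41/6) R2 = -82/3*γ1 + 287/36*γ2
(-17/3*γ12) R2 = 119/18*γ1 - 68/3*γ2
Summing the partial products and collecting blades:
Answer: -373/18*γ1 - 529/36*γ2


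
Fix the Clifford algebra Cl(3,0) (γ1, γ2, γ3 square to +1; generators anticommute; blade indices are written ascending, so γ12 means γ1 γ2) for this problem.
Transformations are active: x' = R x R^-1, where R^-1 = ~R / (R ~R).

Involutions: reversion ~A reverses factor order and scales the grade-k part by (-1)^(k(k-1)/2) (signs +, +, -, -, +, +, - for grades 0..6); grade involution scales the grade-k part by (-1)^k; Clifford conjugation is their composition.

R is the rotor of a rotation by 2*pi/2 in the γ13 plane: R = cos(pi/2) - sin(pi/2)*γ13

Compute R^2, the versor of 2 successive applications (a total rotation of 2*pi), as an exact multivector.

The rotor phase is half the rotation angle and phases add under composition, so 2 steps in the γ13 plane accumulate phase 2*(pi/2) = pi: R^2 = cos(pi) - sin(pi)*γ13.
cos(pi) = -1 and sin(pi) = 0, so R^2 = -1. The total rotation 2*pi is 1 full turn, so every vector returns to itself, yet the rotor is -1, on the OTHER sheet of the double cover (an odd number of 2*pi turns).
Answer: -1


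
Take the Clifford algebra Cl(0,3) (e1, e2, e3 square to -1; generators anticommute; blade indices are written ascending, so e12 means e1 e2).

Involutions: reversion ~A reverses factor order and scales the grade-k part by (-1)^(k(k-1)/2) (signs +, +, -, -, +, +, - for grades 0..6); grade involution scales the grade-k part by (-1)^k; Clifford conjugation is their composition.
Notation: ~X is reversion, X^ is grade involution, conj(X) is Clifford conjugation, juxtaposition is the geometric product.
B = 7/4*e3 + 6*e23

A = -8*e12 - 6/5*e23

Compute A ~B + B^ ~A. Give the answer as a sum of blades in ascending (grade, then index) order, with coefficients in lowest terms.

first term: -36/5 + 21/10*e2 - 48*e13 - 14*e123
second term: -36/5 - 21/10*e2 + 48*e13 - 14*e123
Answer: -72/5 - 28*e123


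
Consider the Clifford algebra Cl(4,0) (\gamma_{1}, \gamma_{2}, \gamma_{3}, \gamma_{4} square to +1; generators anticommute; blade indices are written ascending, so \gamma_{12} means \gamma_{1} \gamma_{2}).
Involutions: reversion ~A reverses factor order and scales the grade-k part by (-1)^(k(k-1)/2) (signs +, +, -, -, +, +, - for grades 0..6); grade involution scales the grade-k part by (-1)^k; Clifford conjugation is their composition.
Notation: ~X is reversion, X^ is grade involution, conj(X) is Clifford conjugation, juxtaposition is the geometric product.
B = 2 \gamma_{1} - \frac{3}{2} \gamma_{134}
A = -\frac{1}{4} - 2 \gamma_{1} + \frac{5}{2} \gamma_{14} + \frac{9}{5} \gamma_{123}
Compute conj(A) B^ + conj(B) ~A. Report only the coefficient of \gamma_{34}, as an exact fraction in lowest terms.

first term: -4 + \frac{1}{2} \gamma_{1} - \frac{15}{4} \gamma_{3} - 5 \gamma_{4} - \frac{18}{5} \gamma_{23} + \frac{27}{10} \gamma_{24} + 3 \gamma_{34} - \frac{3}{8} \gamma_{134}
second term: 4 + \frac{1}{2} \gamma_{1} + \frac{15}{4} \gamma_{3} + 5 \gamma_{4} + \frac{18}{5} \gamma_{23} - \frac{27}{10} \gamma_{24} + 3 \gamma_{34} + \frac{3}{8} \gamma_{134}
Answer: 6


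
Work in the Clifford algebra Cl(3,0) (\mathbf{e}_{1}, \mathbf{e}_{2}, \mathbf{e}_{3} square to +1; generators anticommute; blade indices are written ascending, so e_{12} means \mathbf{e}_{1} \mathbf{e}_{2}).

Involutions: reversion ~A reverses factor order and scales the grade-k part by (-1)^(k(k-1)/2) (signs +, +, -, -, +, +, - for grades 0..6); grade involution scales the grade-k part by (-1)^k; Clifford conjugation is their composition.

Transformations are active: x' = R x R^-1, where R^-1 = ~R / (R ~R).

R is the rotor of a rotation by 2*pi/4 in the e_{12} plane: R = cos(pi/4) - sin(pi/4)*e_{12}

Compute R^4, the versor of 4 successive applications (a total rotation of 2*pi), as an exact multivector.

Half-angle bookkeeping: 4 applications in e_{12} add up to rotor phase 4*pi/4 = \pi, so R^4 = cos(\pi) - sin(\pi)*e_{12}.
cos(\pi) = -1 and sin(\pi) = 0, so R^4 = -1. The total rotation 2*pi is 1 full turn, so every vector returns to itself, yet the rotor is -1, on the OTHER sheet of the double cover (an odd number of 2*pi turns).
Answer: -1


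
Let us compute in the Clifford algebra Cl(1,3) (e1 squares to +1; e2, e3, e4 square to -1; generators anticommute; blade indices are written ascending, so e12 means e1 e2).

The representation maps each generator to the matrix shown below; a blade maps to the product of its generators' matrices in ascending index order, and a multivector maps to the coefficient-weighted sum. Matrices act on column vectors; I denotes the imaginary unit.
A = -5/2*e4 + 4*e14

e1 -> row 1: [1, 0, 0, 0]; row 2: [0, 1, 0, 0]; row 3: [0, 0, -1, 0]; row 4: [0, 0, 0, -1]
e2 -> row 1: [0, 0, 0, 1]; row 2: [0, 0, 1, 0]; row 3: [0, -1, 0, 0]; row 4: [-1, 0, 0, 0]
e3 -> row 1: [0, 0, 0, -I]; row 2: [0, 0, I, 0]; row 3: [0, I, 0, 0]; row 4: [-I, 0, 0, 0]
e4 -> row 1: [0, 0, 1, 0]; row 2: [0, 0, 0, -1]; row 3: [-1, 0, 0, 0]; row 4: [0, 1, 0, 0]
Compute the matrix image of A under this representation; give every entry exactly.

Bivector images (products of the table entries): rho(e14) = rho(e1)rho(e4) = row 1: [0, 0, 1, 0]; row 2: [0, 0, 0, -1]; row 3: [1, 0, 0, 0]; row 4: [0, -1, 0, 0].
M = (-5/2)*rho(e4) + (4)*rho(e14), summed entrywise:
Answer: row 1: [0, 0, 3/2, 0]; row 2: [0, 0, 0, -3/2]; row 3: [13/2, 0, 0, 0]; row 4: [0, -13/2, 0, 0]


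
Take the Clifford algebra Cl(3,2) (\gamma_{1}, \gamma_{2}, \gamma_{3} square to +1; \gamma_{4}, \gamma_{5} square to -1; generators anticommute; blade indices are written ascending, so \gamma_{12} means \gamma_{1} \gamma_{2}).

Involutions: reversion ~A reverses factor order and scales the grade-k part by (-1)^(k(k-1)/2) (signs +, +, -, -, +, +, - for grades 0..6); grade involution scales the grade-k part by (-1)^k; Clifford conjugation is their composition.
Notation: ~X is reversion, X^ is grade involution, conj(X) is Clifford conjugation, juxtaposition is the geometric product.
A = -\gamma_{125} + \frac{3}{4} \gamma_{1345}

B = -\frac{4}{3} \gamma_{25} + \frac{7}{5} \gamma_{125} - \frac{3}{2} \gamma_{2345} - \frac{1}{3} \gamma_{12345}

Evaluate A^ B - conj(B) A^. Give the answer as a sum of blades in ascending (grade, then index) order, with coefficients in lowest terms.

first term: \frac{7}{5} - \frac{4}{3} \gamma_{1} + \frac{1}{4} \gamma_{2} - \frac{9}{8} \gamma_{12} - \frac{1}{3} \gamma_{34} - \frac{3}{2} \gamma_{134} - \frac{21}{20} \gamma_{234} - \gamma_{1234}
second term: \frac{7}{5} + \frac{4}{3} \gamma_{1} - \frac{1}{4} \gamma_{2} + \frac{9}{8} \gamma_{12} + \frac{1}{3} \gamma_{34} - \frac{3}{2} \gamma_{134} - \frac{21}{20} \gamma_{234} - \gamma_{1234}
Answer: -\frac{8}{3} \gamma_{1} + \frac{1}{2} \gamma_{2} - \frac{9}{4} \gamma_{12} - \frac{2}{3} \gamma_{34}


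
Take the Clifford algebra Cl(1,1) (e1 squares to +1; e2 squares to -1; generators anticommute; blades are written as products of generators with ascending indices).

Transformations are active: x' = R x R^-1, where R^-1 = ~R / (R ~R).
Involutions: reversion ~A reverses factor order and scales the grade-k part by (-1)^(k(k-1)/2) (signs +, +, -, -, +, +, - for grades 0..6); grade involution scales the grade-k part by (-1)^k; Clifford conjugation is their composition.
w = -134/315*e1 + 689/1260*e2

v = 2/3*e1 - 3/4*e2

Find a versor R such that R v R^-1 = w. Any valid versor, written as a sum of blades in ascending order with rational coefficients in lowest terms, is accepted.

Reasoning: v^2 = w^2 = -17/144 since conjugation preserves the quadratic form; R = v + w = 76/315*e1 - 64/315*e2 is then valid when invertible, keeping its own part and reversing (v - w)/2.
Answer: 76/315*e1 - 64/315*e2


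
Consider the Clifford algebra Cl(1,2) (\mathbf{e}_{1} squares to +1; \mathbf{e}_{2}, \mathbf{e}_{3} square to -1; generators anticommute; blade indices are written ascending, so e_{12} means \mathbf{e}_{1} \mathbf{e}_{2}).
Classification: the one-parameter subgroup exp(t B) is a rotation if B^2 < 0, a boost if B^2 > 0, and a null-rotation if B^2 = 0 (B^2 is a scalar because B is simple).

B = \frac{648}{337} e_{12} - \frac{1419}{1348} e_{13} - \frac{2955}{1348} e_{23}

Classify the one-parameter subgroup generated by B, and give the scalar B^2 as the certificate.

B^2 term by term: the squares give (\frac{648}{337})^2*(e_{12})^2 + (-\frac{1419}{1348})^2*(e_{13})^2 + (-\frac{2955}{1348})^2*(e_{23})^2 = \frac{419904}{113569}*(+1) + \frac{2013561}{1817104}*(+1) + \frac{8732025}{1817104}*(-1) = 0 (each basis 2-blade squares to minus the product of its generators' squares); cross terms between blades sharing an index anticommute and cancel. So B^2 = 0.
Answer: null-rotation, certificate B^2 = 0. Key observation: B^2 = 0 is a conjugation invariant, so its sign decides the class regardless of the surface form of B.


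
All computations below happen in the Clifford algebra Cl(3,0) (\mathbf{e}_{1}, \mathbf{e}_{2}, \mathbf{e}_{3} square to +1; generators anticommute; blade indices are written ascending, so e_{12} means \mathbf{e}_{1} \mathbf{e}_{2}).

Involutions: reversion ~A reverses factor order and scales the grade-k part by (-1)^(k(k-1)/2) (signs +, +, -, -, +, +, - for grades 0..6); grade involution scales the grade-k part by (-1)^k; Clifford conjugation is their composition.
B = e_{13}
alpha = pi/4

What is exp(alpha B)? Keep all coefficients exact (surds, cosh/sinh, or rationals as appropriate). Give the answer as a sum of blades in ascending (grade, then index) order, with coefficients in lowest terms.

B^2 = (1)^2*(e_{13})^2 = 1*(-1) = -1 (a basis 2-blade squares to minus the product of its generators' squares).
B^2 = -1 — the series telescopes trigonometrically here: l = 1, alpha*l = \frac{\pi}{4}, so exp(alpha B) = cos(\frac{\pi}{4}) + (sin(\frac{\pi}{4})/1)*B = \frac{\sqrt{2}}{2} + (\frac{\sqrt{2}}{2})*B.
Answer: \frac{\sqrt{2}}{2} + \frac{\sqrt{2}}{2} e_{13}


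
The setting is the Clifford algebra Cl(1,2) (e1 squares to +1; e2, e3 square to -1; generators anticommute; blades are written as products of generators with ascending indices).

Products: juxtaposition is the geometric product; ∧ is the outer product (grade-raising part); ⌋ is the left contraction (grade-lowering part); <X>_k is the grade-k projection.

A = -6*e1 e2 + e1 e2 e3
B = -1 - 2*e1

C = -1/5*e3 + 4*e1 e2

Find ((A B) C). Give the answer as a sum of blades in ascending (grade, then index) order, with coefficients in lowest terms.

step 1: -12*e2 + 6*e1 e2 - 2*e2 e3 - e1 e2 e3
step 2: 24 - 48*e1 - 2/5*e2 - 4*e3 - 1/5*e1 e2 - 8*e1 e3 + 12/5*e2 e3 - 6/5*e1 e2 e3
Answer: 24 - 48*e1 - 2/5*e2 - 4*e3 - 1/5*e1 e2 - 8*e1 e3 + 12/5*e2 e3 - 6/5*e1 e2 e3


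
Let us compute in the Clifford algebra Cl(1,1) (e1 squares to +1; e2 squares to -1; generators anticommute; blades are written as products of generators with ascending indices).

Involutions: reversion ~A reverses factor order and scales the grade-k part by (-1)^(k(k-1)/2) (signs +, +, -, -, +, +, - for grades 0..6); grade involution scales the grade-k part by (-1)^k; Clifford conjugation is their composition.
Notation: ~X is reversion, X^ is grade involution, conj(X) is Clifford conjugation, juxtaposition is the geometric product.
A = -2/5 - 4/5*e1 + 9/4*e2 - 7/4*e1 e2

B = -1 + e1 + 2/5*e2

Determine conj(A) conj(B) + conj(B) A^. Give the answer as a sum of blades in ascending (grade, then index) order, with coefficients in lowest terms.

first term: -13/10 + 3/10*e1 + 104/25*e2 - 108/25*e1 e2
second term: -13/10 + 3/10*e1 + 104/25*e2 + 108/25*e1 e2
Answer: -13/5 + 3/5*e1 + 208/25*e2


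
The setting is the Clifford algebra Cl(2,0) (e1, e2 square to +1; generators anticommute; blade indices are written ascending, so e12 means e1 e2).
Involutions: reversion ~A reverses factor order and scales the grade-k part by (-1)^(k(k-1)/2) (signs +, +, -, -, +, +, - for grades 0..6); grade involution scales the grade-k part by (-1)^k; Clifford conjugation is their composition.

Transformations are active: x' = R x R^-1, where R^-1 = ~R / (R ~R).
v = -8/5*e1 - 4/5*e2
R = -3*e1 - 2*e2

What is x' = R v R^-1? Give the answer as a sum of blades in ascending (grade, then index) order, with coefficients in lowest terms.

~R = -3*e1 - 2*e2, and R ~R = 13, so R^-1 = ~R / (13).
R v = 32/5 - 4/5*e12
Answer: -88/65*e1 - 76/65*e2


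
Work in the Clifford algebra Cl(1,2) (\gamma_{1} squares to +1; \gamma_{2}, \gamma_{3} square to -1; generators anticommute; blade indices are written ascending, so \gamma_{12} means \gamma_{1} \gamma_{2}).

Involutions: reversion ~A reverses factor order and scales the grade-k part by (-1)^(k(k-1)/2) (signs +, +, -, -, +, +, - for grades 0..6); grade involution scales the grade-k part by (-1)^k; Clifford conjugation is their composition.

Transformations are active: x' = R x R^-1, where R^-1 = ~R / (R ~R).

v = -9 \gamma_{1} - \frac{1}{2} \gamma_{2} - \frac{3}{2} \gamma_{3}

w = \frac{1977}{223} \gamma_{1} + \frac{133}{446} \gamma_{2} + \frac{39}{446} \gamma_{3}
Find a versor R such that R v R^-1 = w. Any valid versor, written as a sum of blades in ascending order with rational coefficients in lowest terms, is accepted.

A norm check does it: q(v) = q(w) = \frac{157}{2}, hence R = v + w = -\frac{30}{223} \gamma_{1} - \frac{45}{223} \gamma_{2} - \frac{315}{223} \gamma_{3} realises the map — parallel part kept, (v - w)/2 negated, v carried to w.
Answer: -\frac{30}{223} \gamma_{1} - \frac{45}{223} \gamma_{2} - \frac{315}{223} \gamma_{3}


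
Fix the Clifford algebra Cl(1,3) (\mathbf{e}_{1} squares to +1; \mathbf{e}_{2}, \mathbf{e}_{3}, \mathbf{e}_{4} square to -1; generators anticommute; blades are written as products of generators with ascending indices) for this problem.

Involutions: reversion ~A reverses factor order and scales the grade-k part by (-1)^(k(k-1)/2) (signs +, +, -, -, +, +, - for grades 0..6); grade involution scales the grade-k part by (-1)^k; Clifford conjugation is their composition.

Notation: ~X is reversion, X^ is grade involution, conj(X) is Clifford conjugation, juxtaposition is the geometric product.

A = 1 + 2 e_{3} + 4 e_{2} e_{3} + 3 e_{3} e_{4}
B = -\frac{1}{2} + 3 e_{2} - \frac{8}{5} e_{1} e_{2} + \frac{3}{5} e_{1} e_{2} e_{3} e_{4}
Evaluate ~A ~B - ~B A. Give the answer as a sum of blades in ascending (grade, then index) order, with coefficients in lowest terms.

first term: -\frac{1}{2} + 3 e_{2} - 13 e_{3} + \frac{17}{5} e_{1} e_{2} - \frac{32}{5} e_{1} e_{3} + \frac{12}{5} e_{1} e_{4} - 4 e_{2} e_{3} + \frac{3}{2} e_{3} e_{4} + \frac{16}{5} e_{1} e_{2} e_{3} - \frac{6}{5} e_{1} e_{2} e_{4} - 9 e_{2} e_{3} e_{4} - \frac{21}{5} e_{1} e_{2} e_{3} e_{4}
second term: -\frac{1}{2} + 3 e_{2} - 13 e_{3} - \frac{1}{5} e_{1} e_{2} - \frac{32}{5} e_{1} e_{3} - \frac{12}{5} e_{1} e_{4} + 4 e_{2} e_{3} - \frac{3}{2} e_{3} e_{4} + \frac{16}{5} e_{1} e_{2} e_{3} + \frac{6}{5} e_{1} e_{2} e_{4} + 9 e_{2} e_{3} e_{4} + \frac{27}{5} e_{1} e_{2} e_{3} e_{4}
Answer: \frac{18}{5} e_{1} e_{2} + \frac{24}{5} e_{1} e_{4} - 8 e_{2} e_{3} + 3 e_{3} e_{4} - \frac{12}{5} e_{1} e_{2} e_{4} - 18 e_{2} e_{3} e_{4} - \frac{48}{5} e_{1} e_{2} e_{3} e_{4}


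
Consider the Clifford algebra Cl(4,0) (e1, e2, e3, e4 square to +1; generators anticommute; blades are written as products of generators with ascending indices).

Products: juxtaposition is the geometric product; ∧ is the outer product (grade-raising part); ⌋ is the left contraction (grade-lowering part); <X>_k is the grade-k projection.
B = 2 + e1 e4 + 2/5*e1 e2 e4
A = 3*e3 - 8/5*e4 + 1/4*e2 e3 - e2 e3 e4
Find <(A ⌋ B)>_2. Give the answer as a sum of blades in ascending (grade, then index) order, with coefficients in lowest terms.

step 1: 8/5*e1 - 16/25*e1 e2
step 2: -16/25*e1 e2
Answer: -16/25*e1 e2


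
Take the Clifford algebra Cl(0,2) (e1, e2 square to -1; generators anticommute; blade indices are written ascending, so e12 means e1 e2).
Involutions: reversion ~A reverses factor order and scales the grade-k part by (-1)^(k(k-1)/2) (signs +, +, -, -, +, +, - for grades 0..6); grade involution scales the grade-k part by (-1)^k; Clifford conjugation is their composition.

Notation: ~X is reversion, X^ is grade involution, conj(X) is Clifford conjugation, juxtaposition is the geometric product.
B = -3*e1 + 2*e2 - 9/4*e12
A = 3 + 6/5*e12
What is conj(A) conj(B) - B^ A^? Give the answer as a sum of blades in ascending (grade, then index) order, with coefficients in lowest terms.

first term: 27/10 + 33/5*e1 - 48/5*e2 + 27/4*e12
second term: 27/10 + 33/5*e1 - 48/5*e2 - 27/4*e12
Answer: 27/2*e12


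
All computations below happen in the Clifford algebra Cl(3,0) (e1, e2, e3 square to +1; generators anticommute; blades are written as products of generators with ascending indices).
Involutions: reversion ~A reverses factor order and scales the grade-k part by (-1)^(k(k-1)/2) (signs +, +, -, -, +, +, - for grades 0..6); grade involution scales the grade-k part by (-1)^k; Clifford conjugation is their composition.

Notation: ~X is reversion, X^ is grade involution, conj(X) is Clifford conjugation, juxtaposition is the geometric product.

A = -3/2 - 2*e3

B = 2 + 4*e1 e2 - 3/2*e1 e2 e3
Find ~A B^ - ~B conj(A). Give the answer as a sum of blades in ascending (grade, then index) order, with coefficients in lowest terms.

first term: -3 - 4*e3 - 9*e1 e2 - 41/4*e1 e2 e3
second term: -3 + 4*e3 + 9*e1 e2 - 41/4*e1 e2 e3
Answer: -8*e3 - 18*e1 e2


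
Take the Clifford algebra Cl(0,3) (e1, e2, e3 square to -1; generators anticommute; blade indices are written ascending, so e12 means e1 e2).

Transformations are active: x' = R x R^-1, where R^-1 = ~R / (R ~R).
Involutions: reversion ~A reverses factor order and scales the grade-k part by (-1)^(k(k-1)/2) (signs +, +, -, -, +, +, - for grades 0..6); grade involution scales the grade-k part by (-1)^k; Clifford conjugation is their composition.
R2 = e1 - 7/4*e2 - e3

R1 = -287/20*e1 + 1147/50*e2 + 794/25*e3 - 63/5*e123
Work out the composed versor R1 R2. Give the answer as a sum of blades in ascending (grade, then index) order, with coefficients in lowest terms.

Distribute over the terms of R2 (each basis-blade product reordered to ascending indices, repeated generators contracted through their squares):
R1 (e1) = 287/20 - 1147/50*e12 - 794/25*e13 + 63/5*e23
R1 (-7/4*e2) = 8029/200 + 2009/80*e12 + 441/20*e13 + 2779/50*e23
R1 (-e3) = 794/25 - 63/5*e12 + 287/20*e13 - 1147/50*e23
Summing the partial products and collecting blades:
Answer: 17251/200 - 4171/400*e12 + 116/25*e13 + 1131/25*e23


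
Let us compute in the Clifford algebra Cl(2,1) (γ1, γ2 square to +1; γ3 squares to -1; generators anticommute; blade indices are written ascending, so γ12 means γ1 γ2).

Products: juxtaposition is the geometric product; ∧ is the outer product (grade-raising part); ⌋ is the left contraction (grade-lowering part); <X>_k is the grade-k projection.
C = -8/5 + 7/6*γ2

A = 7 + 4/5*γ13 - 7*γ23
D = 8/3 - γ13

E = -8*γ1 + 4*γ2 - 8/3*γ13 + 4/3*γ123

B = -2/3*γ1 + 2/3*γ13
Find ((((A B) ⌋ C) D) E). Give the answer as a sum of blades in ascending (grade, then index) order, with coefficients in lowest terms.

step 1: 8/15 - 14/3*γ1 + 8/15*γ3 + 14/3*γ12 + 14/3*γ13 + 14/3*γ123
step 2: -64/75 + 28/45*γ2
step 3: -512/225 + 224/135*γ2 + 64/75*γ13 + 28/45*γ123
step 4: 1168/225 + 4096/225*γ1 - 5792/675*γ2 + 512/75*γ3 + 1792/135*γ12 + 2768/2025*γ13 - 224/45*γ23 - 4096/2025*γ123
Answer: 1168/225 + 4096/225*γ1 - 5792/675*γ2 + 512/75*γ3 + 1792/135*γ12 + 2768/2025*γ13 - 224/45*γ23 - 4096/2025*γ123


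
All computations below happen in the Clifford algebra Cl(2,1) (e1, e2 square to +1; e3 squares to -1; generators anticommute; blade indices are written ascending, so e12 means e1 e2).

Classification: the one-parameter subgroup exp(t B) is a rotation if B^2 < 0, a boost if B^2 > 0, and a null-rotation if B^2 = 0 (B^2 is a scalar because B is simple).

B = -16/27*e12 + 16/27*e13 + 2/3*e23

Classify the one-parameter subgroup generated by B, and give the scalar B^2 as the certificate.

B^2 term by term: the squares give (-16/27)^2*(e12)^2 + (16/27)^2*(e13)^2 + (2/3)^2*(e23)^2 = 256/729*(-1) + 256/729*(+1) + 4/9*(+1) = 4/9 (each basis 2-blade squares to minus the product of its generators' squares); cross terms between blades sharing an index anticommute and cancel. So B^2 = 4/9.
Answer: boost, certificate B^2 = 4/9. No conjugation can change B^2 = 4/9; the sign gives the class.


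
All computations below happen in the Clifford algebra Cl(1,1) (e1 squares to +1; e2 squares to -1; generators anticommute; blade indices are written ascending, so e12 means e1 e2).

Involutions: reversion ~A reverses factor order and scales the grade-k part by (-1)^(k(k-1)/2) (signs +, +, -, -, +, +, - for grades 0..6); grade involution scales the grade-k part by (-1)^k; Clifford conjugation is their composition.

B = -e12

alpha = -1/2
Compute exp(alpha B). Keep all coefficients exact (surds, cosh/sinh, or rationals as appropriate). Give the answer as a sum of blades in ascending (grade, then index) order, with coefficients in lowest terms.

B^2 = (-1)^2*(e12)^2 = 1*(+1) = 1 (a basis 2-blade squares to minus the product of its generators' squares).
B^2 = 1 — hyperbolic case — the even/odd split gives cosh and sinh: l = 1, alpha*l = -1/2, so exp(alpha B) = cosh(-1/2) + (sinh(-1/2)/1)*B = cosh(1/2) + (-sinh(1/2))*B.
Answer: cosh(1/2) + sinh(1/2)*e12


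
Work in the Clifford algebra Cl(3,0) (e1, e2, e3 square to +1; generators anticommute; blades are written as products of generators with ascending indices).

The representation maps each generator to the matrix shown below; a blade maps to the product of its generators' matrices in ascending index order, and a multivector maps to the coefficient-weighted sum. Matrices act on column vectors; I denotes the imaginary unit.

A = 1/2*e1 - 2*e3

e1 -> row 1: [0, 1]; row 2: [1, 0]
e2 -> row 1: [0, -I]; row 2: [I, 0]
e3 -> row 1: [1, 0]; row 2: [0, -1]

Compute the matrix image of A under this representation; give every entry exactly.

M = (1/2)*rho(e1) + (-2)*rho(e3), summed entrywise:
Answer: row 1: [-2, 1/2]; row 2: [1/2, 2]


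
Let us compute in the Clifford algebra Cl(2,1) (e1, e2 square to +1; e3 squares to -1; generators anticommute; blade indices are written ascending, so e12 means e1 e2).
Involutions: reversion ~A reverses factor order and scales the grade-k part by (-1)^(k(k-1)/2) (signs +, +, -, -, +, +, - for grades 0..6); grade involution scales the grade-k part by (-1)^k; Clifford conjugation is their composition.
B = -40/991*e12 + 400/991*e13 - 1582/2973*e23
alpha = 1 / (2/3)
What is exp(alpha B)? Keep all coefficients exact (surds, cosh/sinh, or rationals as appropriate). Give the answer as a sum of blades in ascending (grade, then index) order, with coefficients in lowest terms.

B^2 term by term: the squares give (-40/991)^2*(e12)^2 + (400/991)^2*(e13)^2 + (-1582/2973)^2*(e23)^2 = 1600/982081*(-1) + 160000/982081*(+1) + 2502724/8838729*(+1) = 4/9 (each basis 2-blade squares to minus the product of its generators' squares); cross terms between blades sharing an index anticommute and cancel. So B^2 = 4/9.
B^2 = 4/9 — B^2 > 0, so the exponential closes hyperbolically: l = 2/3, alpha*l = 1, so exp(alpha B) = cosh(1) + (sinh(1)/(2/3))*B = cosh(1) + (3*sinh(1)/2)*B.
Answer: cosh(1) - 60*sinh(1)/991*e12 + 600*sinh(1)/991*e13 - 791*sinh(1)/991*e23


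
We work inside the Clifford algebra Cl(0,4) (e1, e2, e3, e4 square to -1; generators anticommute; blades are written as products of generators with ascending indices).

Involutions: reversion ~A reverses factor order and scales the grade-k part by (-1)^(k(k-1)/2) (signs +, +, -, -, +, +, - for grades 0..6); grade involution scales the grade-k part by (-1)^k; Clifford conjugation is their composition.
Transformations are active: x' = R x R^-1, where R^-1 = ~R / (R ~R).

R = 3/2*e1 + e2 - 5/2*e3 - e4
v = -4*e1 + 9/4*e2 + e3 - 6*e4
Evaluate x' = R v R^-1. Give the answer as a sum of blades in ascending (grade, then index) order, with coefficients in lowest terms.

~R = 3/2*e1 + e2 - 5/2*e3 - e4, and R ~R = -21/2, so R^-1 = ~R / (-21/2).
R v = 1/4 + 59/8*e1 e2 - 17/2*e1 e3 - 13*e1 e4 + 53/8*e2 e3 - 15/4*e2 e4 + 16*e3 e4
Answer: 55/14*e1 - 193/84*e2 - 37/42*e3 + 127/21*e4


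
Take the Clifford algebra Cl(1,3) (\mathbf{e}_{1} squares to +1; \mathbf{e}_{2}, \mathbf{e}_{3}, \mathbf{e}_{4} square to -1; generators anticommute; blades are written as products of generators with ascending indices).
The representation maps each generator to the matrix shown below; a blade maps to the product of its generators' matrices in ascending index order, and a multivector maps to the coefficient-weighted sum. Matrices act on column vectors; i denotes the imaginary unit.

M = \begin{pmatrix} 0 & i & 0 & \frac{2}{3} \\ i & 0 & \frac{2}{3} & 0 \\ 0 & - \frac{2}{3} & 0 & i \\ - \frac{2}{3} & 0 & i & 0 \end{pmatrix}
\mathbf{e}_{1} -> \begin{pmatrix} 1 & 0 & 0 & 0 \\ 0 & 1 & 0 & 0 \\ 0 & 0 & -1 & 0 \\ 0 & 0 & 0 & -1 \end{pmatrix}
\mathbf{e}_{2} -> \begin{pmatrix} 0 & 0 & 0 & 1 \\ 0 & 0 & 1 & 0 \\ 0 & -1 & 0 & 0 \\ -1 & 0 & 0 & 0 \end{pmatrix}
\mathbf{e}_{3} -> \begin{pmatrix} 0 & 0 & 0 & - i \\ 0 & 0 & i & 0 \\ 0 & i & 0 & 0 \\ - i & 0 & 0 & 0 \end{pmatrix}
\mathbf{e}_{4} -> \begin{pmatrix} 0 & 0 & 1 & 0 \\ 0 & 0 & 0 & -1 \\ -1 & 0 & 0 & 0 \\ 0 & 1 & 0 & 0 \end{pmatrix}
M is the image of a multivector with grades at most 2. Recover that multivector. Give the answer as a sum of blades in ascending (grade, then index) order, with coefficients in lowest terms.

Method: the blade images are trace-orthogonal — tr(rho(e_A) rho(e_B)^-1) = 4 if A = B and 0 otherwise — and rho(e_A)^-1 = (e_A)^2 * rho(e_A) with (e_A)^2 = +1 or -1, so the coefficient of e_A in the preimage is (e_A)^2 * tr(M rho(e_A))/4.
Nonzero projections over blades of grade <= 2: e_{2}: (e_{2})^2 = -1, tr(M rho(e_{2})) = - \frac{8}{3}, coefficient \frac{2}{3}; e_{3} e_{4}: (e_{3} e_{4})^2 = -1, tr(M rho(e_{3} e_{4})) = 4, coefficient -1. Every other blade of grade <= 2 projects to 0.
Answer: \frac{2}{3} e_{2} - e_{3} e_{4}


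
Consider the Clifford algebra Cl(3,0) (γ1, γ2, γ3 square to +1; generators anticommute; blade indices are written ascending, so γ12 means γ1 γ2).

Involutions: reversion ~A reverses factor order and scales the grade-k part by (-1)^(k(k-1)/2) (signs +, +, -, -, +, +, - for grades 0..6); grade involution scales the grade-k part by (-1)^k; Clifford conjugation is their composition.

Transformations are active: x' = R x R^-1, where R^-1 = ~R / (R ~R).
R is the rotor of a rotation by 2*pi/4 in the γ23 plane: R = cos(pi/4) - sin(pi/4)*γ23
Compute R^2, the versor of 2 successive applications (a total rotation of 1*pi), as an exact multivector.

Half-angle bookkeeping: 2 applications in γ23 add up to rotor phase 2*pi/4 = pi/2, so R^2 = cos(pi/2) - sin(pi/2)*γ23.
cos(pi/2) = 0 and sin(pi/2) = 1, so R^2 = -γ23. The net rotation is 1*pi; the rotor keeps the half-angle phase exactly.
Answer: -γ23


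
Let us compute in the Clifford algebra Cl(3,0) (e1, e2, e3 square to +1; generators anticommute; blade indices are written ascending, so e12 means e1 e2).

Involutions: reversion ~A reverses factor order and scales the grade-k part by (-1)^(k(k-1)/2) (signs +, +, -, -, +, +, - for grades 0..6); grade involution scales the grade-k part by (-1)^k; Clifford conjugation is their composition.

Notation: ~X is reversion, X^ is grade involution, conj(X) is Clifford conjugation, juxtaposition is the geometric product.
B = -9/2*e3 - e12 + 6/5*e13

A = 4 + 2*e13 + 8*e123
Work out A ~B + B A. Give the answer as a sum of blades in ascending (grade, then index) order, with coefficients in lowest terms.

first term: 12/5 - 9*e1 - 48/5*e2 - 26*e3 - 32*e12 - 24/5*e13 + 2*e23
second term: -12/5 + 9*e1 + 48/5*e2 - 10*e3 - 40*e12 + 24/5*e13 + 2*e23
Answer: -36*e3 - 72*e12 + 4*e23


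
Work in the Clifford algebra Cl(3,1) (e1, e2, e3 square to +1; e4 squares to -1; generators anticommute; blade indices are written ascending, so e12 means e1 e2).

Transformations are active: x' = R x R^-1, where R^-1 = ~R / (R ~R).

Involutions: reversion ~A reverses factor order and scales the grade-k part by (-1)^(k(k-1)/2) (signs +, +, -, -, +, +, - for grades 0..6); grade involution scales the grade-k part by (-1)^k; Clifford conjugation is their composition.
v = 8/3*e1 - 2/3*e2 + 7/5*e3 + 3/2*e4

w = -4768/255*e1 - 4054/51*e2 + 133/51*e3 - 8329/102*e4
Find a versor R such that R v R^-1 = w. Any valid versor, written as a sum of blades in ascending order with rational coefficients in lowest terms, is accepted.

The midline construction: v and w both square to 6539/900, so reflecting in their sum -4088/255*e1 - 4088/51*e2 + 1022/255*e3 - 4088/51*e4 exchanges them.
Answer: -4088/255*e1 - 4088/51*e2 + 1022/255*e3 - 4088/51*e4


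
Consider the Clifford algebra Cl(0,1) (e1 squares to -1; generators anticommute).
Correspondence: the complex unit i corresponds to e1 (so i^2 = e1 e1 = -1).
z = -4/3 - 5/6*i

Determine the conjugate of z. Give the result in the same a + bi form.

In blades: z = -4/3 - 5/6*e1.
Conjugation here is Clifford conjugation: the scalar is fixed and the grade-1 and grade-2 blades all flip sign, giving -4/3 + 5/6*e1; translating back:
Answer: -4/3 + 5/6*i


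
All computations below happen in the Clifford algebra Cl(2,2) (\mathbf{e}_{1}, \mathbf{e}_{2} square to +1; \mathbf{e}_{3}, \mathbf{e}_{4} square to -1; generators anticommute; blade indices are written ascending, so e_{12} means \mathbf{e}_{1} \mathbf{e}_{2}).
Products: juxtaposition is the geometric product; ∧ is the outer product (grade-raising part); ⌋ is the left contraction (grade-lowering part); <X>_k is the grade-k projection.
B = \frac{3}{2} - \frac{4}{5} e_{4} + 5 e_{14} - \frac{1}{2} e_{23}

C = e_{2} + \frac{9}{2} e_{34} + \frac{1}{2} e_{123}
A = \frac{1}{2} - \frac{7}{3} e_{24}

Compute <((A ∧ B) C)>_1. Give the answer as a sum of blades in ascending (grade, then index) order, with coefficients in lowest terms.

step 1: \frac{3}{4} - \frac{2}{5} e_{4} + \frac{5}{2} e_{14} - \frac{1}{4} e_{23} - \frac{7}{2} e_{24}
step 2: -\frac{1}{8} e_{1} + \frac{3}{4} e_{2} - \frac{31}{20} e_{3} + \frac{7}{2} e_{4} + \frac{45}{4} e_{13} - \frac{63}{4} e_{23} + \frac{61}{40} e_{24} + \frac{27}{8} e_{34} + \frac{3}{8} e_{123} - \frac{5}{2} e_{124} - \frac{7}{4} e_{134} - \frac{5}{4} e_{234} + \frac{1}{5} e_{1234}
step 3: -\frac{1}{8} e_{1} + \frac{3}{4} e_{2} - \frac{31}{20} e_{3} + \frac{7}{2} e_{4}
Answer: -\frac{1}{8} e_{1} + \frac{3}{4} e_{2} - \frac{31}{20} e_{3} + \frac{7}{2} e_{4}


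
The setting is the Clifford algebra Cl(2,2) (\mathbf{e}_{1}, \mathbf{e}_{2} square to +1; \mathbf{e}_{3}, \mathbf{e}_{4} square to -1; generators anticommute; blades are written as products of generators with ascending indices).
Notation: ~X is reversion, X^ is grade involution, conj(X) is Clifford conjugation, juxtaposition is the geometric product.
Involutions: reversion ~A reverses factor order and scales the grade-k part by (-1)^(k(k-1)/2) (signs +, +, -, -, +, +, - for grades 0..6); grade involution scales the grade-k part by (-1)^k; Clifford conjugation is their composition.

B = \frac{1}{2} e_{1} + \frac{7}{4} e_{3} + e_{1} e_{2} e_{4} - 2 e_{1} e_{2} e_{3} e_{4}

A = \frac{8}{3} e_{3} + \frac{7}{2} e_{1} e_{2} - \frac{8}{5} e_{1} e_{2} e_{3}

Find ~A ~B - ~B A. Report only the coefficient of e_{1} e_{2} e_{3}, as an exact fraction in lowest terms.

first term: -\frac{14}{3} + \frac{7}{4} e_{2} - \frac{67}{10} e_{4} - \frac{14}{5} e_{1} e_{2} - \frac{4}{3} e_{1} e_{3} + \frac{4}{5} e_{2} e_{3} - \frac{27}{5} e_{3} e_{4} - \frac{49}{8} e_{1} e_{2} e_{3} + \frac{16}{3} e_{1} e_{2} e_{4} - \frac{8}{3} e_{1} e_{2} e_{3} e_{4}
second term: -\frac{14}{3} + \frac{7}{4} e_{2} + \frac{3}{10} e_{4} + \frac{14}{5} e_{1} e_{2} + \frac{4}{3} e_{1} e_{3} - \frac{4}{5} e_{2} e_{3} + \frac{43}{5} e_{3} e_{4} + \frac{49}{8} e_{1} e_{2} e_{3} - \frac{16}{3} e_{1} e_{2} e_{4} + \frac{8}{3} e_{1} e_{2} e_{3} e_{4}
Answer: -\frac{49}{4}


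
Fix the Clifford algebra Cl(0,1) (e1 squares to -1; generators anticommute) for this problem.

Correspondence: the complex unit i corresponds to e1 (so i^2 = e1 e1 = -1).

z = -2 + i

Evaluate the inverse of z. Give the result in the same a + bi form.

In blades: z = -2 + e1.
With qbar = -2 - e1 (scalar fixed, mapped units negated), z qbar = 5 (the sum of squared coefficients), so z^-1 = qbar / (5) = -2/5 - 1/5*e1; translating back:
Answer: -2/5 - 1/5*i


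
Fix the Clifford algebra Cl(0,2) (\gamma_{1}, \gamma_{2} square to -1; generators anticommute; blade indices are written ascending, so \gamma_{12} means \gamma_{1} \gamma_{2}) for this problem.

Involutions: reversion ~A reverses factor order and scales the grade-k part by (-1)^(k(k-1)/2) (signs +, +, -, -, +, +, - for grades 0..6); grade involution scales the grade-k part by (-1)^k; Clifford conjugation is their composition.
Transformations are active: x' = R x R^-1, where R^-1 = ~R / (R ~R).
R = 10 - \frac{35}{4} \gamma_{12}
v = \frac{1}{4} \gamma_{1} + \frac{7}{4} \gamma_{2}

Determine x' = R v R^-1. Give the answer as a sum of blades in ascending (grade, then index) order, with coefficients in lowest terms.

~R = 10 + \frac{35}{4} \gamma_{12}, and R ~R = \frac{2825}{16}, so R^-1 = ~R / (\frac{2825}{16}).
R v = \frac{285}{16} \gamma_{1} + \frac{245}{16} \gamma_{2}
Answer: \frac{799}{452} \gamma_{1} - \frac{7}{452} \gamma_{2}


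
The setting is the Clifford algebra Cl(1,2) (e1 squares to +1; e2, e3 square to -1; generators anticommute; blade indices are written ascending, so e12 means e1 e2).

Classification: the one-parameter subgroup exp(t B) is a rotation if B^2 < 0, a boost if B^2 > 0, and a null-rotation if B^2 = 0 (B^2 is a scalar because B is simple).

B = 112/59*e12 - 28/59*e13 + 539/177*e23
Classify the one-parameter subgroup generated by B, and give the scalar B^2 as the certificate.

B^2 term by term: the squares give (112/59)^2*(e12)^2 + (-28/59)^2*(e13)^2 + (539/177)^2*(e23)^2 = 12544/3481*(+1) + 784/3481*(+1) + 290521/31329*(-1) = -49/9 (each basis 2-blade squares to minus the product of its generators' squares); cross terms between blades sharing an index anticommute and cancel. So B^2 = -49/9.
Answer: rotation, certificate B^2 = -49/9. The scalar -49/9 is the complete invariant here: its sign names the subgroup type.


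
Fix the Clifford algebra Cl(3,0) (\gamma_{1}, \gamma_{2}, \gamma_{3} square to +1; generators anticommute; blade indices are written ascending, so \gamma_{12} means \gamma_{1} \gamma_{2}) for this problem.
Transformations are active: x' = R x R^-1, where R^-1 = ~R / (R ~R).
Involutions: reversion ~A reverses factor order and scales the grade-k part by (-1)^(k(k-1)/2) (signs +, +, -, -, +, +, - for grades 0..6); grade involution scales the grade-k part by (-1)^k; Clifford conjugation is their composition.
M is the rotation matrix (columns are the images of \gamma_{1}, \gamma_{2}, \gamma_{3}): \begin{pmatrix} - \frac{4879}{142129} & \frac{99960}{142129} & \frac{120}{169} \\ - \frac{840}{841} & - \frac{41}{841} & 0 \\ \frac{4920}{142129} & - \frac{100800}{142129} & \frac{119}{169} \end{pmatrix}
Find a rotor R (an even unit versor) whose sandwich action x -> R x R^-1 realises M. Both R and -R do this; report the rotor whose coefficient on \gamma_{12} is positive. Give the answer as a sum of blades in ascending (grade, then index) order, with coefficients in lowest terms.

Method: write R = a + b12*\gamma_{12} + b13*\gamma_{13} + b23*\gamma_{23} with a^2 + b12^2 + b13^2 + b23^2 = 1 (so R^-1 = ~R). Expanding the columns R e_j ~R gives tr M = 4a^2 - 1 and, from the antisymmetric part, M21 - M12 = -4a*b12, M13 - M31 = 4a*b13, M32 - M23 = -4a*b23.
Here tr M = \frac{88271}{142129}, so a^2 = (1 + tr M)/4 = \frac{57600}{142129} and a = ±\frac{240}{377}. Taking a = \frac{240}{377}: M21 - M12 = -\frac{241920}{142129}, M13 - M31 = \frac{96000}{142129}, M32 - M23 = -\frac{100800}{142129}, giving b12 = \frac{252}{377}, b13 = \frac{100}{377}, b23 = \frac{105}{377}, i.e. R = \frac{240}{377} + \frac{252}{377} \gamma_{12} + \frac{100}{377} \gamma_{13} + \frac{105}{377} \gamma_{23}.
Its \gamma_{12} coefficient is already positive.
Answer: \frac{240}{377} + \frac{252}{377} \gamma_{12} + \frac{100}{377} \gamma_{13} + \frac{105}{377} \gamma_{23}. Sheet selection: the two-to-one cover makes ±R indistinguishable at the matrix level (trace \frac{88271}{142129}), so uniqueness comes from the required sign on \gamma_{12}.
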